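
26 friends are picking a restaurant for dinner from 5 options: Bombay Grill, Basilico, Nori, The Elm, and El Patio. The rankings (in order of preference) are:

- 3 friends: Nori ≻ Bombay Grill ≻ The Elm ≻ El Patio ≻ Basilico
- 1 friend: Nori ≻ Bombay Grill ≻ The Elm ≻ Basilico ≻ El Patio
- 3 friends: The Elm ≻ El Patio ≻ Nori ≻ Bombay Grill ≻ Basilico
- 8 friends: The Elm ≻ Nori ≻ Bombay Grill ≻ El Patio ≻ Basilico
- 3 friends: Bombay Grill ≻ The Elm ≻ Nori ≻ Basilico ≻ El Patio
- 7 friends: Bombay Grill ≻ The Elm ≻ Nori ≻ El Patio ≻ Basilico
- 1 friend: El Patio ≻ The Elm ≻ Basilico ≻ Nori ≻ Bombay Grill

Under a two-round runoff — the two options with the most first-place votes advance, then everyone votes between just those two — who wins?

Round 1 first-place votes: Bombay Grill 10, Basilico 0, Nori 4, The Elm 11, El Patio 1.
The Elm and Bombay Grill advance.
Runoff: The Elm is preferred to Bombay Grill by 12 voters; Bombay Grill by 14.
Bombay Grill wins the runoff.

Bombay Grill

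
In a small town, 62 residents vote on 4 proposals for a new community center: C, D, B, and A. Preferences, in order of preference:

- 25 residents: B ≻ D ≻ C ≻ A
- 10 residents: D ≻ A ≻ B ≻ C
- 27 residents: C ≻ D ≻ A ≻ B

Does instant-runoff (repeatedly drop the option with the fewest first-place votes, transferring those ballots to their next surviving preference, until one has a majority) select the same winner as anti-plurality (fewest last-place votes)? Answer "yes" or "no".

Instant-runoff — R1 C 27, D 10, B 25, A 0 (A out); R2 C 27, D 10, B 25 (D out); R3 C 27, B 35 (B winner). Winner: B.
Anti-plurality — last-place votes: C 10, D 0, B 27, A 25. Winner: D.
The two methods disagree.

no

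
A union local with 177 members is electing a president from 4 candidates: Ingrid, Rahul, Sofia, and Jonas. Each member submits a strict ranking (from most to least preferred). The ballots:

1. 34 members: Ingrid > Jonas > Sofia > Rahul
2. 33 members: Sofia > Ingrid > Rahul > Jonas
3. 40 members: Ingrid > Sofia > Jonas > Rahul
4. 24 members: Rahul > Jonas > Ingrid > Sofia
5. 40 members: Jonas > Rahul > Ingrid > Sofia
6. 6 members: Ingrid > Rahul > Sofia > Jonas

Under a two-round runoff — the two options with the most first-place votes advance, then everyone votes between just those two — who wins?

Round 1 first-place votes: Ingrid 80, Rahul 24, Sofia 33, Jonas 40.
Ingrid and Jonas advance.
Runoff: Ingrid is preferred to Jonas by 113 voters; Jonas by 64.
Ingrid wins the runoff.

Ingrid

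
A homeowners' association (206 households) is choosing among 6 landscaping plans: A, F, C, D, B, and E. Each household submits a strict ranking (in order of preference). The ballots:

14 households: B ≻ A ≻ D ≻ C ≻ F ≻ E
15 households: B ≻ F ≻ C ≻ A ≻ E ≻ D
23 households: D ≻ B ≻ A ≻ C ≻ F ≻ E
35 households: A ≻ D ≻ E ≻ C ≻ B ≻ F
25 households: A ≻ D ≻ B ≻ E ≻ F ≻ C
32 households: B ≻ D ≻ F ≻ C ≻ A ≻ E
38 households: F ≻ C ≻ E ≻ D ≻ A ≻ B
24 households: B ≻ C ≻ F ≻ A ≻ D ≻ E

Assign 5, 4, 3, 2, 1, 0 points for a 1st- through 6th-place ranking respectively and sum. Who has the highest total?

B

A: 14·4 + 15·2 + 23·3 + 35·5 + 25·5 + 32·1 + 38·1 + 24·2 = 573
F: 14·1 + 15·4 + 23·1 + 35·0 + 25·1 + 32·3 + 38·5 + 24·3 = 480
C: 14·2 + 15·3 + 23·2 + 35·2 + 25·0 + 32·2 + 38·4 + 24·4 = 501
D: 14·3 + 15·0 + 23·5 + 35·4 + 25·4 + 32·4 + 38·2 + 24·1 = 625
B: 14·5 + 15·5 + 23·4 + 35·1 + 25·3 + 32·5 + 38·0 + 24·5 = 627
E: 14·0 + 15·1 + 23·0 + 35·3 + 25·2 + 32·0 + 38·3 + 24·0 = 284
B has the highest Borda score (627).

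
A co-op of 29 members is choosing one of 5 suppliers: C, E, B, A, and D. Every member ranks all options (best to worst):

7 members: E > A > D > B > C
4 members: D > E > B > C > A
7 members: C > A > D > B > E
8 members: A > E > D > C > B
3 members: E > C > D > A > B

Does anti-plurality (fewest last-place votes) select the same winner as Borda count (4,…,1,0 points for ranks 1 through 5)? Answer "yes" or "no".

Anti-plurality — last-place votes: C 7, E 7, B 11, A 4, D 0. Winner: D.
Borda — scores: C 49, E 76, B 22, A 77, D 66. Winner: A.
The two methods disagree.

no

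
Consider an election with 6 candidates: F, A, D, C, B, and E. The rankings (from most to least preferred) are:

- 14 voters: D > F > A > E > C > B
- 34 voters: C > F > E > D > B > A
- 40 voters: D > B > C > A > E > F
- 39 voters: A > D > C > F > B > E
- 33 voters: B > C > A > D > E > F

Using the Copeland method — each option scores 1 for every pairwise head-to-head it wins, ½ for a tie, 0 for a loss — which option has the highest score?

F: beats B and E; loses to A, D, and C → score 2.
A: beats F and E; loses to D, C, and B → score 2.
D: beats F, A, C, B, and E → score 5.
C: beats F, A, B, and E; loses to D → score 4.
B: beats A and E; loses to F, D, and C → score 2.
E: loses to F, A, D, C, and B → score 0.
D has the best pairwise record.

D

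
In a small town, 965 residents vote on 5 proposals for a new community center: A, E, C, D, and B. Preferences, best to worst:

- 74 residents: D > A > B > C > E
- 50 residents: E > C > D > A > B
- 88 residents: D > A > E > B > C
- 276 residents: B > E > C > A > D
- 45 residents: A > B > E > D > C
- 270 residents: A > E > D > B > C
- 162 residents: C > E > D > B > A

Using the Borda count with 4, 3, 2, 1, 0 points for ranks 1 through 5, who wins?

E

A: 74·3 + 50·1 + 88·3 + 276·1 + 45·4 + 270·4 + 162·0 = 2072
E: 74·0 + 50·4 + 88·2 + 276·3 + 45·2 + 270·3 + 162·3 = 2590
C: 74·1 + 50·3 + 88·0 + 276·2 + 45·0 + 270·0 + 162·4 = 1424
D: 74·4 + 50·2 + 88·4 + 276·0 + 45·1 + 270·2 + 162·2 = 1657
B: 74·2 + 50·0 + 88·1 + 276·4 + 45·3 + 270·1 + 162·1 = 1907
E has the highest Borda score (2590).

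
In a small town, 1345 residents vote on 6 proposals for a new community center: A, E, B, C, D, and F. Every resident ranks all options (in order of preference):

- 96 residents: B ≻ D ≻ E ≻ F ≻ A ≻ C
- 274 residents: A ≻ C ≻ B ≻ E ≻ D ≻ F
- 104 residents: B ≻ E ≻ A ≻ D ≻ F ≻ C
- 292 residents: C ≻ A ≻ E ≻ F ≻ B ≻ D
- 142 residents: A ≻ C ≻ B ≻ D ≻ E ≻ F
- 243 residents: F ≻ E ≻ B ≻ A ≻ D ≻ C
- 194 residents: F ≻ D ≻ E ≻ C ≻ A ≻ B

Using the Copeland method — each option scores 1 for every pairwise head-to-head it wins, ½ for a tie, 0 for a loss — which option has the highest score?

A

A: beats E, B, C, D, and F → score 5.
E: beats B, D, and F; loses to A and C → score 3.
B: beats D; loses to A, E, C, and F → score 1.
C: beats E, B, D, and F; loses to A → score 4.
D: loses to A, E, B, C, and F → score 0.
F: beats B and D; loses to A, E, and C → score 2.
A has the best pairwise record.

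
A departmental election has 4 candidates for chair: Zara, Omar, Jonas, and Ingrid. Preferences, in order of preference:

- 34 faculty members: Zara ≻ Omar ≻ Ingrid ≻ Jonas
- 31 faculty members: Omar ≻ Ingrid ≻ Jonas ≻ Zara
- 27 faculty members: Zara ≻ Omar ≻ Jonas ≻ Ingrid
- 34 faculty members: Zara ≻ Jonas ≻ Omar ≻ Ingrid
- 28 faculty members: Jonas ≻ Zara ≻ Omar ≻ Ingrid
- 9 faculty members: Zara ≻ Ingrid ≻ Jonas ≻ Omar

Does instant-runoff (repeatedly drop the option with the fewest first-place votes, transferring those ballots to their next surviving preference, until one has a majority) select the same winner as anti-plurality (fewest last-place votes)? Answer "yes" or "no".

no

Instant-runoff — R1 Zara 104, Omar 31, Jonas 28, Ingrid 0 (Zara winner). Winner: Zara.
Anti-plurality — last-place votes: Zara 31, Omar 9, Jonas 34, Ingrid 89. Winner: Omar.
The two methods disagree.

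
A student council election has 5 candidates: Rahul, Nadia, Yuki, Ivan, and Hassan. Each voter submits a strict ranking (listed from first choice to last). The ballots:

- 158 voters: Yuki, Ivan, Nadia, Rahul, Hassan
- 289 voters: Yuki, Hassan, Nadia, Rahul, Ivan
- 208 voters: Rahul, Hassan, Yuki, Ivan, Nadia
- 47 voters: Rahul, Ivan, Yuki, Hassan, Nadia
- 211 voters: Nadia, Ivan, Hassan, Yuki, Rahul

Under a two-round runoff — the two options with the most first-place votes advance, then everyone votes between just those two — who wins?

Round 1 first-place votes: Rahul 255, Nadia 211, Yuki 447, Ivan 0, Hassan 0.
Yuki and Rahul advance.
Runoff: Yuki is preferred to Rahul by 658 voters; Rahul by 255.
Yuki wins the runoff.

Yuki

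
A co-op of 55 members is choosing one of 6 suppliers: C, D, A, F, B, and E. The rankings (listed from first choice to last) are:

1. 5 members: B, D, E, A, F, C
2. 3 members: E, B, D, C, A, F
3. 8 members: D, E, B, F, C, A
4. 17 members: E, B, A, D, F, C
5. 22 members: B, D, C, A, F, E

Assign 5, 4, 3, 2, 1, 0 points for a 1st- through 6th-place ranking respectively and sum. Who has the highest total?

B

C: 5·0 + 3·2 + 8·1 + 17·0 + 22·3 = 80
D: 5·4 + 3·3 + 8·5 + 17·2 + 22·4 = 191
A: 5·2 + 3·1 + 8·0 + 17·3 + 22·2 = 108
F: 5·1 + 3·0 + 8·2 + 17·1 + 22·1 = 60
B: 5·5 + 3·4 + 8·3 + 17·4 + 22·5 = 239
E: 5·3 + 3·5 + 8·4 + 17·5 + 22·0 = 147
B has the highest Borda score (239).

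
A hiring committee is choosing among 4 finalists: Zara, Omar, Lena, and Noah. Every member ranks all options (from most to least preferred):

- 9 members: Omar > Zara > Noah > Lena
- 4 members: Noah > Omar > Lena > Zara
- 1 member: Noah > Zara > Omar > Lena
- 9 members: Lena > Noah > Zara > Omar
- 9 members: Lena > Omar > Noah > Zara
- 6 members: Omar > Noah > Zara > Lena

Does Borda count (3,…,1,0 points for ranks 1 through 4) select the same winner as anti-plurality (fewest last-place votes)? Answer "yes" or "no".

Borda — scores: Zara 35, Omar 72, Lena 58, Noah 63. Winner: Omar.
Anti-plurality — last-place votes: Zara 13, Omar 9, Lena 16, Noah 0. Winner: Noah.
The two methods disagree.

no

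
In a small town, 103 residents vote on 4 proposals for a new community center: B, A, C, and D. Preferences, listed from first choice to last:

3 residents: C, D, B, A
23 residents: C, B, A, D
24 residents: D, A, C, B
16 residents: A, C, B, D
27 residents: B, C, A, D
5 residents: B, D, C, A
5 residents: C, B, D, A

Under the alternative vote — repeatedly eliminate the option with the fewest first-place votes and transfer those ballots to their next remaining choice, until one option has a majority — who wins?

C

Round 1: B 32, A 16, C 31, D 24. Eliminate A.
Round 2: B 32, C 47, D 24. Eliminate D.
Round 3: B 32, C 71. C has a majority.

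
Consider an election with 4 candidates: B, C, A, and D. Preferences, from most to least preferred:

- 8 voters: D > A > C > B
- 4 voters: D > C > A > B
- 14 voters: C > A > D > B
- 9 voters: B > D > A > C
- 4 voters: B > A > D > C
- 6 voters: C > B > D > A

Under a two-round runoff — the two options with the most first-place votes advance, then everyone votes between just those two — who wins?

Round 1 first-place votes: B 13, C 20, A 0, D 12.
C and B advance.
Runoff: C is preferred to B by 32 voters; B by 13.
C wins the runoff.

C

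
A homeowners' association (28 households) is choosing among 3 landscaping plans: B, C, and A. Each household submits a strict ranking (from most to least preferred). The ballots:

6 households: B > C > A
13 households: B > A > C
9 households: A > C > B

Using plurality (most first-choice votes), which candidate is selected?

First-place votes: B 19, C 0, A 9.
B has the most first-place votes.

B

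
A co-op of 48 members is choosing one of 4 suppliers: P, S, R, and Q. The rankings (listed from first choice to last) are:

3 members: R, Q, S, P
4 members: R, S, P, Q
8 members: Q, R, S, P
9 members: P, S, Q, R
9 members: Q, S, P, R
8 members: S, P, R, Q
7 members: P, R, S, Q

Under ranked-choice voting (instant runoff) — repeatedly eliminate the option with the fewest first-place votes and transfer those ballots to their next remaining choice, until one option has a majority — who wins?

P

Round 1: P 16, S 8, R 7, Q 17. Eliminate R.
Round 2: P 16, S 12, Q 20. Eliminate S.
Round 3: P 28, Q 20. P has a majority.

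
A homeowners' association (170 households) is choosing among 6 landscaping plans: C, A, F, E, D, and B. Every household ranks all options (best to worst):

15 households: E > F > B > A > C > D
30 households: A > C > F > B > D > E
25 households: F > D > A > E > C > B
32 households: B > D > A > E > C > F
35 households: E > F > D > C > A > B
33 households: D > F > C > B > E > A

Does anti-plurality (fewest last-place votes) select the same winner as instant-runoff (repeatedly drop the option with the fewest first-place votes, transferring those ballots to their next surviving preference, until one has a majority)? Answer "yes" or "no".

no

Anti-plurality — last-place votes: C 0, A 33, F 32, E 30, D 15, B 60. Winner: C.
Instant-runoff — R1 C 0, A 30, F 25, E 50, D 33, B 32 (C out); R2 A 30, F 25, E 50, D 33, B 32 (F out); R3 A 30, E 50, D 58, B 32 (A out); R4 E 50, D 58, B 62 (E out); R5 D 93, B 77 (D winner). Winner: D.
The two methods disagree.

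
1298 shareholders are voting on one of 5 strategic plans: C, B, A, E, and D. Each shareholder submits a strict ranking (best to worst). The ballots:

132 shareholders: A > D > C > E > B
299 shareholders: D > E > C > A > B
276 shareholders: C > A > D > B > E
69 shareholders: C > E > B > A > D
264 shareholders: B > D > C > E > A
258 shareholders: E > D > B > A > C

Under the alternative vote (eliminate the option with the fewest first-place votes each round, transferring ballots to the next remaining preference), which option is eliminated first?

Round 1: C 345, B 264, A 132, E 258, D 299. Eliminate A.

A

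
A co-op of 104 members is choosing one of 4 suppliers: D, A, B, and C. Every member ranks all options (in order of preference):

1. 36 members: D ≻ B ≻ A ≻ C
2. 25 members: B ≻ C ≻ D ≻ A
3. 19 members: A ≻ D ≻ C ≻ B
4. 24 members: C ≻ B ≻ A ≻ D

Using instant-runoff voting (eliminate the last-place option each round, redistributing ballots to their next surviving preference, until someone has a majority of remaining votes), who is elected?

D

Round 1: D 36, A 19, B 25, C 24. Eliminate A.
Round 2: D 55, B 25, C 24. D has a majority.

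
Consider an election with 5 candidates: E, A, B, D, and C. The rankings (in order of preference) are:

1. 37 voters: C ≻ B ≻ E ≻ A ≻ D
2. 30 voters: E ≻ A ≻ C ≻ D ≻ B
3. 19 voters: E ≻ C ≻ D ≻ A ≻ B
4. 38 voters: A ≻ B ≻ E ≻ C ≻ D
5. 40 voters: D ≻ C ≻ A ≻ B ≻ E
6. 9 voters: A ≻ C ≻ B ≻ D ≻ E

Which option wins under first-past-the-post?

E

First-place votes: E 49, A 47, B 0, D 40, C 37.
E has the most first-place votes.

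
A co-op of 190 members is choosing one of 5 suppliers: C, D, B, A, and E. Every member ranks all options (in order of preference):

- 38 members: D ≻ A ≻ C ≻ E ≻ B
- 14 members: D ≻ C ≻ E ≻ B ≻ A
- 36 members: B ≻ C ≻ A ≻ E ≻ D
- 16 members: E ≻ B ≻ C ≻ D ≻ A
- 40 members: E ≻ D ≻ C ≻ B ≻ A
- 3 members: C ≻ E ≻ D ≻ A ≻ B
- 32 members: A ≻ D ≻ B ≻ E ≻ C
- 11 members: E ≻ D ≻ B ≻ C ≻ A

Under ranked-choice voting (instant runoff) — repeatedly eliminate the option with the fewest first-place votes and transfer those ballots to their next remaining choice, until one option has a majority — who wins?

Round 1: C 3, D 52, B 36, A 32, E 67. Eliminate C.
Round 2: D 52, B 36, A 32, E 70. Eliminate A.
Round 3: D 84, B 36, E 70. Eliminate B.
Round 4: D 84, E 106. E has a majority.

E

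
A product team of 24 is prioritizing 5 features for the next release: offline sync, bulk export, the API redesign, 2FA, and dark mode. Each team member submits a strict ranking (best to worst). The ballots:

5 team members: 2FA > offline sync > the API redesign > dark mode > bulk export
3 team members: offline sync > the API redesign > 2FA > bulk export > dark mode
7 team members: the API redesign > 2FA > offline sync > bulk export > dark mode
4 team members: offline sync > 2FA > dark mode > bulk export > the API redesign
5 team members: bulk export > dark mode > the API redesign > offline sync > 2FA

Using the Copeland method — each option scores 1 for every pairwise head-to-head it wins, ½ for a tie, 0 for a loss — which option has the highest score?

the API redesign

offline sync: beats bulk export and dark mode; ties the API redesign and 2FA → score 3.
bulk export: beats dark mode; loses to offline sync, the API redesign, and 2FA → score 1.
the API redesign: beats bulk export, 2FA, and dark mode; ties offline sync → score 3.5.
2FA: beats bulk export and dark mode; ties offline sync; loses to the API redesign → score 2.5.
dark mode: loses to offline sync, bulk export, the API redesign, and 2FA → score 0.
the API redesign has the best pairwise record.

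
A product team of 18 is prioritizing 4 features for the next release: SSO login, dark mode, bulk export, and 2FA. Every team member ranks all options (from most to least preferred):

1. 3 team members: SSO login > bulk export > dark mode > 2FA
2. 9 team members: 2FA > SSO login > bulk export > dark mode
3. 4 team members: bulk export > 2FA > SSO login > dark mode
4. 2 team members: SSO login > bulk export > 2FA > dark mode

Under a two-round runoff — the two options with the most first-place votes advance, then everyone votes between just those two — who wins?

2FA

Round 1 first-place votes: SSO login 5, dark mode 0, bulk export 4, 2FA 9.
2FA and SSO login advance.
Runoff: 2FA is preferred to SSO login by 13 voters; SSO login by 5.
2FA wins the runoff.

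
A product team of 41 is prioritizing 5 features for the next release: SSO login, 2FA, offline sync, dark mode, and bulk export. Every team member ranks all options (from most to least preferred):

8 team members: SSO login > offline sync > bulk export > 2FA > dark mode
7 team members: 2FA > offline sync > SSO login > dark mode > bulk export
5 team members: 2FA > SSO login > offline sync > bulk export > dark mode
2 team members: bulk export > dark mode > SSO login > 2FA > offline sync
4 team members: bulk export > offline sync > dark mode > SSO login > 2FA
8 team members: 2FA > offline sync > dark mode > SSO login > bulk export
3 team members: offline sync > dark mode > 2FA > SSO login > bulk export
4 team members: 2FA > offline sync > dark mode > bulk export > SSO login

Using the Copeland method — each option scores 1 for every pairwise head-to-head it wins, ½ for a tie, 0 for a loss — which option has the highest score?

2FA

SSO login: beats bulk export; loses to 2FA, offline sync, and dark mode → score 1.
2FA: beats SSO login, offline sync, dark mode, and bulk export → score 4.
offline sync: beats SSO login, dark mode, and bulk export; loses to 2FA → score 3.
dark mode: beats SSO login and bulk export; loses to 2FA and offline sync → score 2.
bulk export: loses to SSO login, 2FA, offline sync, and dark mode → score 0.
2FA has the best pairwise record.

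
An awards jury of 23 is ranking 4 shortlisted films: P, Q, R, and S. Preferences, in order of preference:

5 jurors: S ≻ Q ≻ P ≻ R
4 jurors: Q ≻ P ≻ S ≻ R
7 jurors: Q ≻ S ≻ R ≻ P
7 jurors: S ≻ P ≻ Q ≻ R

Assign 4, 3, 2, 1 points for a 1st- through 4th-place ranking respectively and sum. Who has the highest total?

S

P: 5·2 + 4·3 + 7·1 + 7·3 = 50
Q: 5·3 + 4·4 + 7·4 + 7·2 = 73
R: 5·1 + 4·1 + 7·2 + 7·1 = 30
S: 5·4 + 4·2 + 7·3 + 7·4 = 77
S has the highest Borda score (77).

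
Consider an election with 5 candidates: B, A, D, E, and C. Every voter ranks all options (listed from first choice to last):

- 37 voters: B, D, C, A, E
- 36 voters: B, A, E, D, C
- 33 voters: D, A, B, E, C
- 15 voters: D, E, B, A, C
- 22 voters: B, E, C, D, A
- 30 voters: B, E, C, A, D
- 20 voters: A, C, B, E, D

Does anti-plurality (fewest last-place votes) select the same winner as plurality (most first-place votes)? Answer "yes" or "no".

yes

Anti-plurality — last-place votes: B 0, A 22, D 50, E 37, C 84. Winner: B.
Plurality — first-place votes: B 125, A 20, D 48, E 0, C 0. Winner: B.
The two methods agree.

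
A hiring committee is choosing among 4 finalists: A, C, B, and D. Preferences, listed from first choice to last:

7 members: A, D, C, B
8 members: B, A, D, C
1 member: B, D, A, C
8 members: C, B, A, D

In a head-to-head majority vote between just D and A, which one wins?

Voters preferring D to A: 1; preferring A to D: 23.
A wins the head-to-head.

A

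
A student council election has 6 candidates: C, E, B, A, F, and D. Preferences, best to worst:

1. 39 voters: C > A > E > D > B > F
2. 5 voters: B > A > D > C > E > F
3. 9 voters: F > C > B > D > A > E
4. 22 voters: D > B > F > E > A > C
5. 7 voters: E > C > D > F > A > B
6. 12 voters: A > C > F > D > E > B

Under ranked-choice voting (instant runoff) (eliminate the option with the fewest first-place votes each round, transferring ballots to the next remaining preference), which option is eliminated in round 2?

Round 1: C 39, E 7, B 5, A 12, F 9, D 22. Eliminate B.
Round 2: C 39, E 7, A 17, F 9, D 22. Eliminate E.

E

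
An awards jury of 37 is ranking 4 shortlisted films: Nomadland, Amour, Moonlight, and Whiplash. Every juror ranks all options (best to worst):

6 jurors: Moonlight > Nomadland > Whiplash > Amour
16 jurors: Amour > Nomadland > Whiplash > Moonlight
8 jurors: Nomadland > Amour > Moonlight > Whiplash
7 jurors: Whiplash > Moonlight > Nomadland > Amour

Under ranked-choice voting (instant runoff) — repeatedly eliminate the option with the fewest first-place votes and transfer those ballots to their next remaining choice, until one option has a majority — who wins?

Round 1: Nomadland 8, Amour 16, Moonlight 6, Whiplash 7. Eliminate Moonlight.
Round 2: Nomadland 14, Amour 16, Whiplash 7. Eliminate Whiplash.
Round 3: Nomadland 21, Amour 16. Nomadland has a majority.

Nomadland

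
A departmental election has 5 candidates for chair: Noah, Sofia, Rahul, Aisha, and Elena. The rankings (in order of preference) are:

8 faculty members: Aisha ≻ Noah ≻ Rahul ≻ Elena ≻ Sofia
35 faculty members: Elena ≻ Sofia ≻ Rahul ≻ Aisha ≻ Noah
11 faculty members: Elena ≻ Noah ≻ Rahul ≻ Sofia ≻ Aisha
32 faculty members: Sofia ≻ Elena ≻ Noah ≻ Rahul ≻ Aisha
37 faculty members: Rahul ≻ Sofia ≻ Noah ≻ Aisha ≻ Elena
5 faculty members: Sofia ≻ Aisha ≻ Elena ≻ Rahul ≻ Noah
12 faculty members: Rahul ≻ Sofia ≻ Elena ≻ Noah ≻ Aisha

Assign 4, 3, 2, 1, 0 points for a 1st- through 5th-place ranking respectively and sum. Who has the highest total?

Sofia

Noah: 8·3 + 35·0 + 11·3 + 32·2 + 37·2 + 5·0 + 12·1 = 207
Sofia: 8·0 + 35·3 + 11·1 + 32·4 + 37·3 + 5·4 + 12·3 = 411
Rahul: 8·2 + 35·2 + 11·2 + 32·1 + 37·4 + 5·1 + 12·4 = 341
Aisha: 8·4 + 35·1 + 11·0 + 32·0 + 37·1 + 5·3 + 12·0 = 119
Elena: 8·1 + 35·4 + 11·4 + 32·3 + 37·0 + 5·2 + 12·2 = 322
Sofia has the highest Borda score (411).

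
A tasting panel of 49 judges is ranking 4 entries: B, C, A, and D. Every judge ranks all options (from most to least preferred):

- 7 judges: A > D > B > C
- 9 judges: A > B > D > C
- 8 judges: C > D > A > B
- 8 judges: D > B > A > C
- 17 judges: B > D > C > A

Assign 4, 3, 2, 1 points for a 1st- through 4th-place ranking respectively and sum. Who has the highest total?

B: 7·2 + 9·3 + 8·1 + 8·3 + 17·4 = 141
C: 7·1 + 9·1 + 8·4 + 8·1 + 17·2 = 90
A: 7·4 + 9·4 + 8·2 + 8·2 + 17·1 = 113
D: 7·3 + 9·2 + 8·3 + 8·4 + 17·3 = 146
D has the highest Borda score (146).

D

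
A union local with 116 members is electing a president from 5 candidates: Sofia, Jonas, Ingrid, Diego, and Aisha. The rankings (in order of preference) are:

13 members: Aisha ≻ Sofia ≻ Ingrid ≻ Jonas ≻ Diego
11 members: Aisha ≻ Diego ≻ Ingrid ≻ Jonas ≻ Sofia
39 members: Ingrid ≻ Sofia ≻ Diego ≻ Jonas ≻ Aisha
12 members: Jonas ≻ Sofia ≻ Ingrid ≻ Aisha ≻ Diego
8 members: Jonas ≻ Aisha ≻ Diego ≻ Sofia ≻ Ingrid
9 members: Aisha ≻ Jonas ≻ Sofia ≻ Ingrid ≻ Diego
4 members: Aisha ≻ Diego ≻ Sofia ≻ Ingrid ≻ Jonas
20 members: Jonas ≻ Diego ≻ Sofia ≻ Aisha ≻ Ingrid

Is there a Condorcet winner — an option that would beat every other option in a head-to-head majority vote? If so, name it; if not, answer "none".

Checking pairwise contests:
Jonas beats Sofia 60–56.
Ingrid beats Jonas 67–49.
Sofia beats Ingrid 66–50.
Sofia beats Diego 73–43.
Sofia beats Aisha 71–45.
Every option loses at least one head-to-head, so there is no Condorcet winner.

none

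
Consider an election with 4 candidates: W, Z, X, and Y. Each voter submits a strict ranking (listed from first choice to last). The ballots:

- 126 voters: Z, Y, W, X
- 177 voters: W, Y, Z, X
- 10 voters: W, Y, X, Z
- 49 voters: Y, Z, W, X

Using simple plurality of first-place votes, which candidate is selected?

First-place votes: W 187, Z 126, X 0, Y 49.
W has the most first-place votes.

W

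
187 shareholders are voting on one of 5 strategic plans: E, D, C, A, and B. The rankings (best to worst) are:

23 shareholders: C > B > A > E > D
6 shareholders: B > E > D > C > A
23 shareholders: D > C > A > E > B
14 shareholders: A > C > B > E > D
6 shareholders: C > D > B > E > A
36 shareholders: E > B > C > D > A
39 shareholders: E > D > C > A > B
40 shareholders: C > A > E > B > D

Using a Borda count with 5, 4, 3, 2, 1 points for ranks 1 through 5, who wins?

C

E: 23·2 + 6·4 + 23·2 + 14·2 + 6·2 + 36·5 + 39·5 + 40·3 = 651
D: 23·1 + 6·3 + 23·5 + 14·1 + 6·4 + 36·2 + 39·4 + 40·1 = 462
C: 23·5 + 6·2 + 23·4 + 14·4 + 6·5 + 36·3 + 39·3 + 40·5 = 730
A: 23·3 + 6·1 + 23·3 + 14·5 + 6·1 + 36·1 + 39·2 + 40·4 = 494
B: 23·4 + 6·5 + 23·1 + 14·3 + 6·3 + 36·4 + 39·1 + 40·2 = 468
C has the highest Borda score (730).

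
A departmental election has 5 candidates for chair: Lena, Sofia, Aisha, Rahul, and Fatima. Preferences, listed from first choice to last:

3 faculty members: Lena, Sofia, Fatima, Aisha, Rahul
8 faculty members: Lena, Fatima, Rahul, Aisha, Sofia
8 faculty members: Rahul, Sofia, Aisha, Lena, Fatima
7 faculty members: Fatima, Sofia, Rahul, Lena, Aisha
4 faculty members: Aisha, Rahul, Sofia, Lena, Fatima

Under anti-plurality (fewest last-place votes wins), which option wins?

Lena

Last-place votes: Lena 0, Sofia 8, Aisha 7, Rahul 3, Fatima 12.
Lena is ranked last by the fewest voters, so Lena wins.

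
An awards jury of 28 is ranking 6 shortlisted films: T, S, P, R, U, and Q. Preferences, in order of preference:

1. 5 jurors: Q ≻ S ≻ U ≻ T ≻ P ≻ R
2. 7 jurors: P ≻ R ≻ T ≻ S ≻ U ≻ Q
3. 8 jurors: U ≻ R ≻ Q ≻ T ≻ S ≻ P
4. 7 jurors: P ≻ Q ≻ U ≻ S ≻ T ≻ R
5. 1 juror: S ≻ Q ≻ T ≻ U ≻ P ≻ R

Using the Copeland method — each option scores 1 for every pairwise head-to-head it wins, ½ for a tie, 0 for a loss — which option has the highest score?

U

T: beats S; ties P; loses to R, U, and Q → score 1.5.
S: ties P; loses to T, R, U, and Q → score 0.5.
P: beats R; ties T, S, U, and Q → score 3.
R: beats T, S, and Q; loses to P and U → score 3.
U: beats T, S, R, and Q; ties P → score 4.5.
Q: beats T and S; ties P; loses to R and U → score 2.5.
U has the best pairwise record.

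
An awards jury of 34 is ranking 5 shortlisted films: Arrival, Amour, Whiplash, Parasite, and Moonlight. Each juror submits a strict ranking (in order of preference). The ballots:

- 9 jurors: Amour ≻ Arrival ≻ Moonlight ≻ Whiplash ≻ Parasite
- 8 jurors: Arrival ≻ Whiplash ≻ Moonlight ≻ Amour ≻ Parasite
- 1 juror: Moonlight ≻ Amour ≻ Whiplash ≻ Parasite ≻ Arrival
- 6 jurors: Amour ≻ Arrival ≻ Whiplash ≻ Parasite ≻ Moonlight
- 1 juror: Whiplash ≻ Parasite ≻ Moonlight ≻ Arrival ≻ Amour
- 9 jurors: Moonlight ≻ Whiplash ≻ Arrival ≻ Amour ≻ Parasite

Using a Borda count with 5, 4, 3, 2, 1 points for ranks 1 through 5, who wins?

Arrival

Arrival: 9·4 + 8·5 + 1·1 + 6·4 + 1·2 + 9·3 = 130
Amour: 9·5 + 8·2 + 1·4 + 6·5 + 1·1 + 9·2 = 114
Whiplash: 9·2 + 8·4 + 1·3 + 6·3 + 1·5 + 9·4 = 112
Parasite: 9·1 + 8·1 + 1·2 + 6·2 + 1·4 + 9·1 = 44
Moonlight: 9·3 + 8·3 + 1·5 + 6·1 + 1·3 + 9·5 = 110
Arrival has the highest Borda score (130).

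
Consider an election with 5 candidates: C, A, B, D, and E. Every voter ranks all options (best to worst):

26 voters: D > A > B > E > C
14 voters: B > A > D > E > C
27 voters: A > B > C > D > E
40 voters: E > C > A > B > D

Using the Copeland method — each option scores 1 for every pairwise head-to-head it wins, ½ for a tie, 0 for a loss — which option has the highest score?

A

C: beats D; loses to A, B, and E → score 1.
A: beats C, B, D, and E → score 4.
B: beats C, D, and E; loses to A → score 3.
D: beats E; loses to C, A, and B → score 1.
E: beats C; loses to A, B, and D → score 1.
A has the best pairwise record.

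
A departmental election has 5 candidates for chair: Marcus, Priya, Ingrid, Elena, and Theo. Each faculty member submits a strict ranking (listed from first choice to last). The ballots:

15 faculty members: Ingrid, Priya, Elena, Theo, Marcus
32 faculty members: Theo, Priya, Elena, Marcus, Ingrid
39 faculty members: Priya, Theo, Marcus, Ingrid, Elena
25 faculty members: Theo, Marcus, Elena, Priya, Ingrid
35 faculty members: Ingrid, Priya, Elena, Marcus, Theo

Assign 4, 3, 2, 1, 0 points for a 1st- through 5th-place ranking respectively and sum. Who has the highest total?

Marcus: 15·0 + 32·1 + 39·2 + 25·3 + 35·1 = 220
Priya: 15·3 + 32·3 + 39·4 + 25·1 + 35·3 = 427
Ingrid: 15·4 + 32·0 + 39·1 + 25·0 + 35·4 = 239
Elena: 15·2 + 32·2 + 39·0 + 25·2 + 35·2 = 214
Theo: 15·1 + 32·4 + 39·3 + 25·4 + 35·0 = 360
Priya has the highest Borda score (427).

Priya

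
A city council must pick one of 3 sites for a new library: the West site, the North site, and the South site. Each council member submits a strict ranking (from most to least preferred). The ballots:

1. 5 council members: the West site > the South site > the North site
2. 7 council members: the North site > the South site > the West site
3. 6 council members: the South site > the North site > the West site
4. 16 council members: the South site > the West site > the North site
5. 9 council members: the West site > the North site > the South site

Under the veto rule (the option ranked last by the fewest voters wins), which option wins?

Last-place votes: the West site 13, the North site 21, the South site 9.
the South site is ranked last by the fewest voters, so the South site wins.

the South site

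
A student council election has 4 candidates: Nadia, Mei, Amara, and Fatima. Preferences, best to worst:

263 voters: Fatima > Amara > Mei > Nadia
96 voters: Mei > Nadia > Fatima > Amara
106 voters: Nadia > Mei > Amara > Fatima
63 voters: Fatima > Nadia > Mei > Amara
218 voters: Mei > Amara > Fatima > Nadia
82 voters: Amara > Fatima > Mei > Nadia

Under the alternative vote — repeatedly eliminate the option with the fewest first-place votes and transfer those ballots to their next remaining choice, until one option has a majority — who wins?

Mei

Round 1: Nadia 106, Mei 314, Amara 82, Fatima 326. Eliminate Amara.
Round 2: Nadia 106, Mei 314, Fatima 408. Eliminate Nadia.
Round 3: Mei 420, Fatima 408. Mei has a majority.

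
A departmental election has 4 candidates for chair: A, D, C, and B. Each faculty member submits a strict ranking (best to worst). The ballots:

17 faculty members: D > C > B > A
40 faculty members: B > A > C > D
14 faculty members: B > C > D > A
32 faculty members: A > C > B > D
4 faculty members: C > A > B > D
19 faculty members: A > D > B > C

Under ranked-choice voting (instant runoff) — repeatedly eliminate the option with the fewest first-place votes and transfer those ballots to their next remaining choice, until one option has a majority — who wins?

B

Round 1: A 51, D 17, C 4, B 54. Eliminate C.
Round 2: A 55, D 17, B 54. Eliminate D.
Round 3: A 55, B 71. B has a majority.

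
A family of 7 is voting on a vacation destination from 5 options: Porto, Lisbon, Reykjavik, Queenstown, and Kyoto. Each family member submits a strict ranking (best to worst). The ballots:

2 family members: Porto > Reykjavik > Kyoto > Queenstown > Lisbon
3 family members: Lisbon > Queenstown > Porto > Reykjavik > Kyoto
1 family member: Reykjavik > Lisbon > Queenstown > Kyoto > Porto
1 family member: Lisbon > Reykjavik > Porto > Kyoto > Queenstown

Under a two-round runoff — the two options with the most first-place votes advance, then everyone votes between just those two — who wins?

Lisbon

Round 1 first-place votes: Porto 2, Lisbon 4, Reykjavik 1, Queenstown 0, Kyoto 0.
Lisbon and Porto advance.
Runoff: Lisbon is preferred to Porto by 5 voters; Porto by 2.
Lisbon wins the runoff.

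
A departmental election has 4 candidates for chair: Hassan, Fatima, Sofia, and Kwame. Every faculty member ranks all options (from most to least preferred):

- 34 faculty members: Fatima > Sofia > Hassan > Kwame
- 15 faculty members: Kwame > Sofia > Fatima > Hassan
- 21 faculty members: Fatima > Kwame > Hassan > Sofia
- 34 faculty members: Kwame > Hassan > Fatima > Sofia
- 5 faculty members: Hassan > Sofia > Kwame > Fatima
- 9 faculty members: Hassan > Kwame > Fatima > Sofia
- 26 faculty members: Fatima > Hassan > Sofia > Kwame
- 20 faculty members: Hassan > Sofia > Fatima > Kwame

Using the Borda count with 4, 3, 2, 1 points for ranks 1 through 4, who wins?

Fatima

Hassan: 34·2 + 15·1 + 21·2 + 34·3 + 5·4 + 9·4 + 26·3 + 20·4 = 441
Fatima: 34·4 + 15·2 + 21·4 + 34·2 + 5·1 + 9·2 + 26·4 + 20·2 = 485
Sofia: 34·3 + 15·3 + 21·1 + 34·1 + 5·3 + 9·1 + 26·2 + 20·3 = 338
Kwame: 34·1 + 15·4 + 21·3 + 34·4 + 5·2 + 9·3 + 26·1 + 20·1 = 376
Fatima has the highest Borda score (485).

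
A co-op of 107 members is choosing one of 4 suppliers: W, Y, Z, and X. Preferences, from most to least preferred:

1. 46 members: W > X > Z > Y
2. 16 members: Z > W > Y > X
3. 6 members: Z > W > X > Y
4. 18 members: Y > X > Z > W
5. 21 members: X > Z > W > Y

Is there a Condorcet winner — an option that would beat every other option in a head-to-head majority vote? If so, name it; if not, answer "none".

none

Checking pairwise contests:
Z beats W 61–46.
W beats Y 89–18.
X beats Z 85–22.
W beats X 68–39.
Every option loses at least one head-to-head, so there is no Condorcet winner.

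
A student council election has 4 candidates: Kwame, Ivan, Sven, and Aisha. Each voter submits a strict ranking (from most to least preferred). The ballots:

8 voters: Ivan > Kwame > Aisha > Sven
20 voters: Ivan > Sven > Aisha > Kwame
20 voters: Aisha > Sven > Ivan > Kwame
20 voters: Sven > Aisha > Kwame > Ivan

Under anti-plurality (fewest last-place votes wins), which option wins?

Last-place votes: Kwame 40, Ivan 20, Sven 8, Aisha 0.
Aisha is ranked last by the fewest voters, so Aisha wins.

Aisha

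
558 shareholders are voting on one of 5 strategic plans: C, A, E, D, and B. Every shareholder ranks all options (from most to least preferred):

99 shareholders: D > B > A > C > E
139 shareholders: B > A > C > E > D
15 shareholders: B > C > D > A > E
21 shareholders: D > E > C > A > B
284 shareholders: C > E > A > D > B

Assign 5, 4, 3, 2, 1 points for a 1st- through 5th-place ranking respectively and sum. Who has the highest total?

C: 99·2 + 139·3 + 15·4 + 21·3 + 284·5 = 2158
A: 99·3 + 139·4 + 15·2 + 21·2 + 284·3 = 1777
E: 99·1 + 139·2 + 15·1 + 21·4 + 284·4 = 1612
D: 99·5 + 139·1 + 15·3 + 21·5 + 284·2 = 1352
B: 99·4 + 139·5 + 15·5 + 21·1 + 284·1 = 1471
C has the highest Borda score (2158).

C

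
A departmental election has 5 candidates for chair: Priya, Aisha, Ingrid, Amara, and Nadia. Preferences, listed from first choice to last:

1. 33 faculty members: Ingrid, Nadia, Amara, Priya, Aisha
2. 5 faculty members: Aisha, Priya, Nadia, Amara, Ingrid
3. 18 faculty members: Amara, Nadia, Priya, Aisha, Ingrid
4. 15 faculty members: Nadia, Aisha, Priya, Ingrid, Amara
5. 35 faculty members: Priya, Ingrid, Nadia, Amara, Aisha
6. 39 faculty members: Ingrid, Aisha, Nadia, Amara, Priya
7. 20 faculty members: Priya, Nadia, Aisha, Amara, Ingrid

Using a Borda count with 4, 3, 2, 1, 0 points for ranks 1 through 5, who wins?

Priya: 33·1 + 5·3 + 18·2 + 15·2 + 35·4 + 39·0 + 20·4 = 334
Aisha: 33·0 + 5·4 + 18·1 + 15·3 + 35·0 + 39·3 + 20·2 = 240
Ingrid: 33·4 + 5·0 + 18·0 + 15·1 + 35·3 + 39·4 + 20·0 = 408
Amara: 33·2 + 5·1 + 18·4 + 15·0 + 35·1 + 39·1 + 20·1 = 237
Nadia: 33·3 + 5·2 + 18·3 + 15·4 + 35·2 + 39·2 + 20·3 = 431
Nadia has the highest Borda score (431).

Nadia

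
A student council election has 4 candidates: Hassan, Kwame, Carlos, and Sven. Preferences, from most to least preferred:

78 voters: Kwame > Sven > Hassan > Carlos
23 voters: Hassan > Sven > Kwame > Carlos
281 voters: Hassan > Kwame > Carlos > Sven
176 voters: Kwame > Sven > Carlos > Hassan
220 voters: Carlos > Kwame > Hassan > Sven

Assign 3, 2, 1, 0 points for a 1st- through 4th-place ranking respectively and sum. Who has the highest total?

Hassan: 78·1 + 23·3 + 281·3 + 176·0 + 220·1 = 1210
Kwame: 78·3 + 23·1 + 281·2 + 176·3 + 220·2 = 1787
Carlos: 78·0 + 23·0 + 281·1 + 176·1 + 220·3 = 1117
Sven: 78·2 + 23·2 + 281·0 + 176·2 + 220·0 = 554
Kwame has the highest Borda score (1787).

Kwame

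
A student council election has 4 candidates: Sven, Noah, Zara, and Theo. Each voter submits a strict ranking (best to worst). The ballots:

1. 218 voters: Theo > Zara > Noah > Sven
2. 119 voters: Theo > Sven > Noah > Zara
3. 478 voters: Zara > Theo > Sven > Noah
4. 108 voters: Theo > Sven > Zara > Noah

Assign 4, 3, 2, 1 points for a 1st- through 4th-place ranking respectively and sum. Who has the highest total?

Sven: 218·1 + 119·3 + 478·2 + 108·3 = 1855
Noah: 218·2 + 119·2 + 478·1 + 108·1 = 1260
Zara: 218·3 + 119·1 + 478·4 + 108·2 = 2901
Theo: 218·4 + 119·4 + 478·3 + 108·4 = 3214
Theo has the highest Borda score (3214).

Theo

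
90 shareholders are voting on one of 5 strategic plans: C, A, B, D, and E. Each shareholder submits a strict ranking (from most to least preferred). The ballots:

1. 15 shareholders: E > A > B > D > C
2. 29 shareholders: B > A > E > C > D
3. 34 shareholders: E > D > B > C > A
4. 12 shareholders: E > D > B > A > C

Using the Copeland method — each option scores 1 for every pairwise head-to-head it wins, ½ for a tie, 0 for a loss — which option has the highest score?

C: loses to A, B, D, and E → score 0.
A: beats C; loses to B, D, and E → score 1.
B: beats C and A; loses to D and E → score 2.
D: beats C, A, and B; loses to E → score 3.
E: beats C, A, B, and D → score 4.
E has the best pairwise record.

E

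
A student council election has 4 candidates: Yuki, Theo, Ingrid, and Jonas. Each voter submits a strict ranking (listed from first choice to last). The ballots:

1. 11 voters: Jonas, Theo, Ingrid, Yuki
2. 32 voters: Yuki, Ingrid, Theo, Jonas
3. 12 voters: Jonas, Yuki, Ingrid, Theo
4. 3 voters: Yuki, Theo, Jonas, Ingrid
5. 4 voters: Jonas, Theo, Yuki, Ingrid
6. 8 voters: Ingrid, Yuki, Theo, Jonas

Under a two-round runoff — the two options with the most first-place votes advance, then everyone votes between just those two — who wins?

Yuki

Round 1 first-place votes: Yuki 35, Theo 0, Ingrid 8, Jonas 27.
Yuki and Jonas advance.
Runoff: Yuki is preferred to Jonas by 43 voters; Jonas by 27.
Yuki wins the runoff.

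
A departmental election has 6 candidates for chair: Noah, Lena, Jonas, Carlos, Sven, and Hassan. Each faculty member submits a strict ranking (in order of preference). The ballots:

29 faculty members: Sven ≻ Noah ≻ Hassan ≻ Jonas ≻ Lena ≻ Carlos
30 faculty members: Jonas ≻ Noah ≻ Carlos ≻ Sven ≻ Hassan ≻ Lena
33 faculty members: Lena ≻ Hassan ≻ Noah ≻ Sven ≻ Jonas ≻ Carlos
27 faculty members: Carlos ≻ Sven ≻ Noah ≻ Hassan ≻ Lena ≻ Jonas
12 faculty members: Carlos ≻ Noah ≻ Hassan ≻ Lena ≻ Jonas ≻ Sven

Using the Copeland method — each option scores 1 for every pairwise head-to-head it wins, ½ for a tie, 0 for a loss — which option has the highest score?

Noah: beats Lena, Jonas, Carlos, Sven, and Hassan → score 5.
Lena: beats Jonas; loses to Noah, Carlos, Sven, and Hassan → score 1.
Jonas: beats Carlos; loses to Noah, Lena, Sven, and Hassan → score 1.
Carlos: beats Lena, Sven, and Hassan; loses to Noah and Jonas → score 3.
Sven: beats Lena, Jonas, and Hassan; loses to Noah and Carlos → score 3.
Hassan: beats Lena and Jonas; loses to Noah, Carlos, and Sven → score 2.
Noah has the best pairwise record.

Noah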